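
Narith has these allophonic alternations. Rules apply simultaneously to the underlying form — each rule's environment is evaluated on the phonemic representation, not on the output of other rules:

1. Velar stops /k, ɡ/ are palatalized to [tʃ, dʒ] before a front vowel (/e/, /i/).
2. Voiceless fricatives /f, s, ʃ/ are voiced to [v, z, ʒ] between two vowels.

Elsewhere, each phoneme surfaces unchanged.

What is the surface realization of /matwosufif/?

[matwozuvif]

/m/ (word-initial) is unaffected → [m].
/a/ stays [a].
/t/ (between /a/ and /w/): no rule targets it → [t].
/w/ (between /t/ and /o/) is unaffected → [w].
/o/ (between /w/ and /s/) is unaffected → [o].
Rule 2 applies to /s/ (between /o/ and /u/: between two vowels) → [z].
/u/ (between /s/ and /f/): no rule targets it → [u].
/f/ — between /u/ and /i/, between two vowels — surfaces as [v] (rule 2).
/i/ — not in any rule's target class → [i].
/f/ (word-final): rule 2 targets it, but not between two vowels → unchanged [f].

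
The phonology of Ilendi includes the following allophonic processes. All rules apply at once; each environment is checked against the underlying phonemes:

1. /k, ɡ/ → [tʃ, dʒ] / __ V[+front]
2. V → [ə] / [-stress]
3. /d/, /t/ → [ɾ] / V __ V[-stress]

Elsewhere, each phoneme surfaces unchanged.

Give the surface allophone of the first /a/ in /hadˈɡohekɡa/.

/a/ (between /h/ and /d/) occurs in an unstressed syllable → [ə] by rule 2.

[ə]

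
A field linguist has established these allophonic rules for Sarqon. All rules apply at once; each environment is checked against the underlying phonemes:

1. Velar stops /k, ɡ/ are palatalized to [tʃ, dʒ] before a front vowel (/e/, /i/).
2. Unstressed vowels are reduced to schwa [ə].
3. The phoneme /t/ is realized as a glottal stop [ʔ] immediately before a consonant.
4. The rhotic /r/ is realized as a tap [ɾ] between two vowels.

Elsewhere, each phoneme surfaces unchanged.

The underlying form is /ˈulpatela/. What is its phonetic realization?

/u/ — word-initial; rule 2 does not apply here → [u].
/a/ (between /p/ and /t/) occurs in an unstressed syllable → [ə] by rule 2.
/t/ — between /a/ and /e/; rule 3 does not apply here → [t].
/e/ (between /t/ and /l/): in an unstressed syllable, so rule 2 applies → [ə].
/a/ — word-final, in an unstressed syllable — surfaces as [ə] (rule 2).

[ˈulpətələ]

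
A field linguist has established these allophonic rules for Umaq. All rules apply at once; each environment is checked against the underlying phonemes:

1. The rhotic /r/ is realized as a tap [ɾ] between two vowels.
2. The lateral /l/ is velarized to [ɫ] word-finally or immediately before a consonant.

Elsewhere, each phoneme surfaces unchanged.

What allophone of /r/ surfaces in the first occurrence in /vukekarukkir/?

/r/ meets the environment for rule 1 (between two vowels) → [ɾ].

[ɾ]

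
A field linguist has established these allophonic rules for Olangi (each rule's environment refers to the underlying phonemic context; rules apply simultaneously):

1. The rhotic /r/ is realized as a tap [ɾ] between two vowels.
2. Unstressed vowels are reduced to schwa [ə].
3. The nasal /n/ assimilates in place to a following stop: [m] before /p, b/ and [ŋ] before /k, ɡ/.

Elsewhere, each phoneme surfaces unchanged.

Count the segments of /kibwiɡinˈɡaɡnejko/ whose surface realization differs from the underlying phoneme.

6

Segments that undergo a rule: /i/ → [ə] (rule 2); /i/ → [ə] (rule 2); /i/ → [ə] (rule 2); /n/ → [ŋ] (rule 3); /e/ → [ə] (rule 2); /o/ → [ə] (rule 2).
All other segments surface unchanged.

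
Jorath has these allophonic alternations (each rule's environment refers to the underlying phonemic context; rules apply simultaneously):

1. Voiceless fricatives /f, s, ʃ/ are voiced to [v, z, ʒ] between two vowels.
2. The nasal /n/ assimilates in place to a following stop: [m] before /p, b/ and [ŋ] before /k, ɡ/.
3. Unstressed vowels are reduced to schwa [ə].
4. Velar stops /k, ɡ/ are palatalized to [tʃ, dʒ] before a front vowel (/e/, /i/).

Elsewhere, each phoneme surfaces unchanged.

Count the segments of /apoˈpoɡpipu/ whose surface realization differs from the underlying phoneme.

Segments that undergo a rule: /a/ → [ə] (rule 3); /o/ → [ə] (rule 3); /i/ → [ə] (rule 3); /u/ → [ə] (rule 3).
All other segments surface unchanged.

4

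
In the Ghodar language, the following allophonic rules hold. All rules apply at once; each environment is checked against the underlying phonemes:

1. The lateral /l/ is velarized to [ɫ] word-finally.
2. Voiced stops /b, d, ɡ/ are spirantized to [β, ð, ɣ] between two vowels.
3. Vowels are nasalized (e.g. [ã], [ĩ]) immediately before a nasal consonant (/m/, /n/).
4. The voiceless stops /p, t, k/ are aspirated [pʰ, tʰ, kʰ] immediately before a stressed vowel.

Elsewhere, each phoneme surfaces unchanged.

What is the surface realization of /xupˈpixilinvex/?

/x/ — not in any rule's target class → [x].
/u/ (between /x/ and /p/) fails the environment for rule 3, so it stays [u].
/p/ (between /u/ and /p/) is in the target of rule 4 but the environment (immediately before a stressed vowel) is not met → [p].
/p/ meets the environment for rule 4 (immediately before a stressed vowel) → [pʰ].
/i/ — between /p/ and /x/; rule 3 does not apply here → [i].
/x/ (between /i/ and /i/): no rule targets it → [x].
/i/ (between /x/ and /l/) is in the target of rule 3 but the environment (before a nasal consonant) is not met → [i].
/l/ (between /i/ and /i/) is in the target of rule 1 but the environment (word-finally) is not met → [l].
/i/ meets the environment for rule 3 (before a nasal consonant) → [ĩ].
/n/ (between /i/ and /v/) is unaffected → [n].
/v/ (between /n/ and /e/) is unaffected → [v].
/e/ (between /v/ and /x/) is in the target of rule 3 but the environment (before a nasal consonant) is not met → [e].
/x/ — not in any rule's target class → [x].

[xupˈpʰixilĩnvex]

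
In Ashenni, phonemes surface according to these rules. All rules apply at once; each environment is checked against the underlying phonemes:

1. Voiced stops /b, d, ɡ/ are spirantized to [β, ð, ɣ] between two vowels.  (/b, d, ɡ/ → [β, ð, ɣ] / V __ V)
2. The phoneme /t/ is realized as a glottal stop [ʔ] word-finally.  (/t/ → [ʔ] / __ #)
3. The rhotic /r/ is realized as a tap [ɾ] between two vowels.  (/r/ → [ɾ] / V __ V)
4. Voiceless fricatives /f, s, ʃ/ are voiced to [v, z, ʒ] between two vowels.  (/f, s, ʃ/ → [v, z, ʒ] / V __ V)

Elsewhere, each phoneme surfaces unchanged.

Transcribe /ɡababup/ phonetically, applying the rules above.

[ɡaβaβup]

/ɡ/ (word-initial) fails the environment for rule 1, so it stays [ɡ].
/a/ (between /ɡ/ and /b/): no rule targets it → [a].
/b/ (between /a/ and /a/): between two vowels, so rule 1 applies → [β].
/a/ (between /b/ and /b/): no rule targets it → [a].
/b/ meets the environment for rule 1 (between two vowels) → [β].
/u/ (between /b/ and /p/): no rule targets it → [u].
/p/ — not in any rule's target class → [p].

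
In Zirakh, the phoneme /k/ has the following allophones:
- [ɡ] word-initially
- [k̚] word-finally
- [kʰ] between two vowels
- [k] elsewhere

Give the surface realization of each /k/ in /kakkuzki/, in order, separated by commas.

Occurrence 1 (position 1): word-initially → [ɡ].
Occurrence 2 (position 3): no conditioning environment matches → elsewhere allophone [k].
Occurrence 3 (position 4): no conditioning environment matches → elsewhere allophone [k].
Occurrence 4 (position 7): no conditioning environment matches → elsewhere allophone [k].

[ɡ], [k], [k], [k]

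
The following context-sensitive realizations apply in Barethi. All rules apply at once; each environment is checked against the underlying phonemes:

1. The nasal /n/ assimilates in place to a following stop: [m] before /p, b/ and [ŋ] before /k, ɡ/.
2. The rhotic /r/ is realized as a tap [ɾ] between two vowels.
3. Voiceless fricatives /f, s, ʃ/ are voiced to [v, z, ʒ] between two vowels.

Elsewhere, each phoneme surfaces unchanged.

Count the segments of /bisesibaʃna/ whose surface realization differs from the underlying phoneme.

Segments that undergo a rule: /s/ → [z] (rule 3); /s/ → [z] (rule 3).
All other segments surface unchanged.

2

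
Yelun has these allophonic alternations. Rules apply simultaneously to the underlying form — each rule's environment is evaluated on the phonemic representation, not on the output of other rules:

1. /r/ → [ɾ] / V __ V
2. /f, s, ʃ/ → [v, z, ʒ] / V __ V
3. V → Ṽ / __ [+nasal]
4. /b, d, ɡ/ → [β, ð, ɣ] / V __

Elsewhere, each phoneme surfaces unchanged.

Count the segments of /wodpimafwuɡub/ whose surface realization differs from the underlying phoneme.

Segments that undergo a rule: /d/ → [ð] (rule 4); /i/ → [ĩ] (rule 3); /ɡ/ → [ɣ] (rule 4); /b/ → [β] (rule 4).
All other segments surface unchanged.

4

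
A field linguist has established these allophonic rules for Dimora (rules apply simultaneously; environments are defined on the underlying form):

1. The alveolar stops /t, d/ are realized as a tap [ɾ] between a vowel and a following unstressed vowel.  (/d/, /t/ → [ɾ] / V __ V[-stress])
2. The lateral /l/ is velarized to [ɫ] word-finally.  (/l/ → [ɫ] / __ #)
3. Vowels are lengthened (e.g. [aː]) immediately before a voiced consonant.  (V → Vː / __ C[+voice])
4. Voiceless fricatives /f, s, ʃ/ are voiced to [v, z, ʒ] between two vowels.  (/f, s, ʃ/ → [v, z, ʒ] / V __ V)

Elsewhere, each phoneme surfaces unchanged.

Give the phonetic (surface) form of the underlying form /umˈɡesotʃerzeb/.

[uːmˈɡezotʃeːrzeːb]

Rule 3 applies to /u/ (word-initial: before a voiced consonant) → [uː].
/e/ (between /ɡ/ and /s/) fails the environment for rule 3, so it stays [e].
Rule 4 applies to /s/ (between /e/ and /o/: between two vowels) → [z].
/o/ (between /s/ and /t/) fails the environment for rule 3, so it stays [o].
/t/ — between /o/ and /ʃ/; rule 1 does not apply here → [t].
/ʃ/ (between /t/ and /e/) is in the target of rule 4 but the environment (between two vowels) is not met → [ʃ].
/e/ (between /ʃ/ and /r/): before a voiced consonant, so rule 3 applies → [eː].
/e/ (between /z/ and /b/) occurs before a voiced consonant → [eː] by rule 3.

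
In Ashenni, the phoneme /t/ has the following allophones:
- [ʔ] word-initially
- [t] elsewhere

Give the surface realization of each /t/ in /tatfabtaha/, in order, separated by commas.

Occurrence 1 (position 1): word-initially → [ʔ].
Occurrence 2 (position 3): no conditioning environment matches → elsewhere allophone [t].
Occurrence 3 (position 7): no conditioning environment matches → elsewhere allophone [t].

[ʔ], [t], [t]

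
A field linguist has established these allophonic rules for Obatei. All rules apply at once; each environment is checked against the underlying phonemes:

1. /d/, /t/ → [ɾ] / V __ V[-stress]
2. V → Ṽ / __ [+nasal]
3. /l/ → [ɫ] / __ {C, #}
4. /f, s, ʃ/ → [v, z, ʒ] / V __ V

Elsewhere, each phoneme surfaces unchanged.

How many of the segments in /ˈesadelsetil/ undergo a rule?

Segments that undergo a rule: /s/ → [z] (rule 4); /d/ → [ɾ] (rule 1); /l/ → [ɫ] (rule 3); /t/ → [ɾ] (rule 1); /l/ → [ɫ] (rule 3).
All other segments surface unchanged.

5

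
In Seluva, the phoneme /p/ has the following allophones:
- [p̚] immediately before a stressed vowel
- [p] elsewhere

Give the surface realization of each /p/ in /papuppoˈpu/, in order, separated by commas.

[p], [p], [p], [p], [p̚]

Occurrence 1 (position 1): no conditioning environment matches → elsewhere allophone [p].
Occurrence 2 (position 3): no conditioning environment matches → elsewhere allophone [p].
Occurrence 3 (position 5): no conditioning environment matches → elsewhere allophone [p].
Occurrence 4 (position 6): no conditioning environment matches → elsewhere allophone [p].
Occurrence 5 (position 8): immediately before a stressed vowel → [p̚].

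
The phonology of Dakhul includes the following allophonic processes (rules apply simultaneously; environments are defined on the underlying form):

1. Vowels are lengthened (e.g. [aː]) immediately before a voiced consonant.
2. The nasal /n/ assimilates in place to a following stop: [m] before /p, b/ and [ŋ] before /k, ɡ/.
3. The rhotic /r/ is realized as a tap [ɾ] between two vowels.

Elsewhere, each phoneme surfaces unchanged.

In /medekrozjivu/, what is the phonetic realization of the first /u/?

[u]

/u/ (word-final): rule 1 targets it, but not before a voiced consonant → unchanged [u].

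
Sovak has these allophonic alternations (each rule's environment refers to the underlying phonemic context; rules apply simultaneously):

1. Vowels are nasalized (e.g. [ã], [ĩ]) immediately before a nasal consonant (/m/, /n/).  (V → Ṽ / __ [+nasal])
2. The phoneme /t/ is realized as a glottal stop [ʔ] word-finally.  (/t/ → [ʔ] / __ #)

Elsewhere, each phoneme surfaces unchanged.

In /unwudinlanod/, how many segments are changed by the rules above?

Segments that undergo a rule: /u/ → [ũ] (rule 1); /i/ → [ĩ] (rule 1); /a/ → [ã] (rule 1).
All other segments surface unchanged.

3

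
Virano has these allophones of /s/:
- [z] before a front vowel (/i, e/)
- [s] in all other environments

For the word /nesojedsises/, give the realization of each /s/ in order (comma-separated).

Occurrence 1 (position 3): no conditioning environment matches → elsewhere allophone [s].
Occurrence 2 (position 8): before a front vowel (/i, e/) → [z].
Occurrence 3 (position 10): before a front vowel (/i, e/) → [z].
Occurrence 4 (position 12): no conditioning environment matches → elsewhere allophone [s].

[s], [z], [z], [s]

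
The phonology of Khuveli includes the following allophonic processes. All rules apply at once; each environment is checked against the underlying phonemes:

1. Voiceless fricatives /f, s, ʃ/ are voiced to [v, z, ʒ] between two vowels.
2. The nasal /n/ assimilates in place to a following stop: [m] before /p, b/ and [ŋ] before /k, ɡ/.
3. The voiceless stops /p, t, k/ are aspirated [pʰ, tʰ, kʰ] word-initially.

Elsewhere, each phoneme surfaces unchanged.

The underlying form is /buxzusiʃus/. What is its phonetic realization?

[buxzuziʒus]

/s/ — between /u/ and /i/, between two vowels — surfaces as [z] (rule 1).
/ʃ/ (between /i/ and /u/) occurs between two vowels → [ʒ] by rule 1.
/s/ (word-final) is in the target of rule 1 but the environment (between two vowels) is not met → [s].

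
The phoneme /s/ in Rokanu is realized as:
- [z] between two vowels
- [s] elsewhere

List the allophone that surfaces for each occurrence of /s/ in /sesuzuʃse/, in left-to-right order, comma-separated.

Occurrence 1 (position 1): no conditioning environment matches → elsewhere allophone [s].
Occurrence 2 (position 3): between two vowels → [z].
Occurrence 3 (position 8): no conditioning environment matches → elsewhere allophone [s].

[s], [z], [s]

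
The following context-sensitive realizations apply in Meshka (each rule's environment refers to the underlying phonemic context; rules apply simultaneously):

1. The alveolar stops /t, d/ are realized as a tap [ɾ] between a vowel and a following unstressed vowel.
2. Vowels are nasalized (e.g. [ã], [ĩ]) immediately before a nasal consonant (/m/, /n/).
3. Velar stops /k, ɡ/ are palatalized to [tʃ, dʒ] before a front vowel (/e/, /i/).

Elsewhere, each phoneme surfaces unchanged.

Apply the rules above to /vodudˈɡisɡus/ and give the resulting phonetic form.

/o/ — between /v/ and /d/; rule 2 does not apply here → [o].
/d/ (between /o/ and /u/): between a vowel and a following unstressed vowel, so rule 1 applies → [ɾ].
/u/ — between /d/ and /d/; rule 2 does not apply here → [u].
/d/ — between /u/ and /ɡ/; rule 1 does not apply here → [d].
/ɡ/ (between /d/ and /i/) occurs before a front vowel → [dʒ] by rule 3.
/i/ (between /ɡ/ and /s/) is in the target of rule 2 but the environment (before a nasal consonant) is not met → [i].
/ɡ/ (between /s/ and /u/) is in the target of rule 3 but the environment (before a front vowel) is not met → [ɡ].
/u/ (between /ɡ/ and /s/): rule 2 targets it, but not before a nasal consonant → unchanged [u].

[voɾudˈdʒisɡus]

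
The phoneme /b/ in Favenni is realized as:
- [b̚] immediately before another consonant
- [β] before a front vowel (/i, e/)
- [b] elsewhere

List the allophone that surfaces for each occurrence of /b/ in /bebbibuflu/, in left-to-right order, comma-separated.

[β], [b̚], [β], [b]

Occurrence 1 (position 1): before a front vowel (/i, e/) → [β].
Occurrence 2 (position 3): immediately before another consonant → [b̚].
Occurrence 3 (position 4): before a front vowel (/i, e/) → [β].
Occurrence 4 (position 6): no conditioning environment matches → elsewhere allophone [b].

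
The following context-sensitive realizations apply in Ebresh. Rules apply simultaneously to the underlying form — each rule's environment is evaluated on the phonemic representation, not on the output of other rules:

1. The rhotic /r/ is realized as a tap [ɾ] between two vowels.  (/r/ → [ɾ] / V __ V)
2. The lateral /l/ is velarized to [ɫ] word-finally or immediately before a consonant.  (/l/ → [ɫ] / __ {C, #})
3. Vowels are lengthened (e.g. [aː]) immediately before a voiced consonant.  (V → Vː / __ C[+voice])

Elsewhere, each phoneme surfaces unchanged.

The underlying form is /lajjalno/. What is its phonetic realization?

[laːjjaːɫno]

/l/ (word-initial): rule 2 targets it, but not word-finally or immediately before a consonant → unchanged [l].
/a/ — between /l/ and /j/, before a voiced consonant — surfaces as [aː] (rule 3).
/j/ stays [j].
/j/ stays [j].
/a/ (between /j/ and /l/) occurs before a voiced consonant → [aː] by rule 3.
/l/ (between /a/ and /n/) occurs word-finally or immediately before a consonant → [ɫ] by rule 2.
/n/ — not in any rule's target class → [n].
/o/ (word-final) fails the environment for rule 3, so it stays [o].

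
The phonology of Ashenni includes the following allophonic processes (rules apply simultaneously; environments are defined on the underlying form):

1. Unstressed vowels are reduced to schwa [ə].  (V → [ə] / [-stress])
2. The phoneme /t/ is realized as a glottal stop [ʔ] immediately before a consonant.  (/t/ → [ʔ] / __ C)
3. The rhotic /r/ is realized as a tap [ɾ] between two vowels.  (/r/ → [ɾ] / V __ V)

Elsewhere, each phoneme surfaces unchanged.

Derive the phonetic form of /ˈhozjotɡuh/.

/h/ — not in any rule's target class → [h].
/o/ (between /h/ and /z/) is in the target of rule 1 but the environment (in an unstressed syllable) is not met → [o].
/z/ (between /o/ and /j/): no rule targets it → [z].
/j/ — not in any rule's target class → [j].
Rule 1 applies to /o/ (between /j/ and /t/: in an unstressed syllable) → [ə].
/t/ (between /o/ and /ɡ/): immediately before a consonant, so rule 2 applies → [ʔ].
/ɡ/ stays [ɡ].
/u/ (between /ɡ/ and /h/) occurs in an unstressed syllable → [ə] by rule 1.
/h/ stays [h].

[ˈhozjəʔɡəh]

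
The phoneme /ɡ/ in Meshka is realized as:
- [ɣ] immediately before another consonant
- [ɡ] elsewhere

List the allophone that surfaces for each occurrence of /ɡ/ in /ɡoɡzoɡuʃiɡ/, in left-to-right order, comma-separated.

[ɡ], [ɣ], [ɡ], [ɡ]

Occurrence 1 (position 1): no conditioning environment matches → elsewhere allophone [ɡ].
Occurrence 2 (position 3): immediately before another consonant → [ɣ].
Occurrence 3 (position 6): no conditioning environment matches → elsewhere allophone [ɡ].
Occurrence 4 (position 10): no conditioning environment matches → elsewhere allophone [ɡ].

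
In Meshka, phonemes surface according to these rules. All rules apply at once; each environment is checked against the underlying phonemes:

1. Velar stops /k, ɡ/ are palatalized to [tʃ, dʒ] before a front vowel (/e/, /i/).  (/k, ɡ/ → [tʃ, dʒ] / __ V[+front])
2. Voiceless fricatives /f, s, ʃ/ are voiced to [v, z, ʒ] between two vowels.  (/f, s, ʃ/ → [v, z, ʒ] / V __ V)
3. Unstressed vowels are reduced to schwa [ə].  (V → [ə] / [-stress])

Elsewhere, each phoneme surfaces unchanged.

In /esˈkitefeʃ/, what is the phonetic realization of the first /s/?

/s/ (between /e/ and /k/) is in the target of rule 2 but the environment (between two vowels) is not met → [s].

[s]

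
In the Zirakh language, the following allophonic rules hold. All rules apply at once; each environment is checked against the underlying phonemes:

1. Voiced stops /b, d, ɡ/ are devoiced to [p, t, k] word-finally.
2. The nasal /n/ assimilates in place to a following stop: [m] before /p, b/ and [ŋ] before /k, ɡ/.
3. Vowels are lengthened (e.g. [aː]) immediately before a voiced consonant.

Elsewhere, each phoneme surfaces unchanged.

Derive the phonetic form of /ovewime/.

[oːveːwiːme]

/o/ (word-initial) occurs before a voiced consonant → [oː] by rule 3.
/v/ stays [v].
/e/ — between /v/ and /w/, before a voiced consonant — surfaces as [eː] (rule 3).
/w/ — not in any rule's target class → [w].
/i/ — between /w/ and /m/, before a voiced consonant — surfaces as [iː] (rule 3).
/m/ stays [m].
/e/ (word-final) fails the environment for rule 3, so it stays [e].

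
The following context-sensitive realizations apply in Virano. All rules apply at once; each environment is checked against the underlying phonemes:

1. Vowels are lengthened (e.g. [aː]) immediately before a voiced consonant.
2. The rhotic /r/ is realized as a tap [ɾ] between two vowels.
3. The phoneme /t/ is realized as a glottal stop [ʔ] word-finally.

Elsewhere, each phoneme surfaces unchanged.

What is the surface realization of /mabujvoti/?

Rule 1 applies to /a/ (between /m/ and /b/: before a voiced consonant) → [aː].
/u/ meets the environment for rule 1 (before a voiced consonant) → [uː].
/o/ (between /v/ and /t/) fails the environment for rule 1, so it stays [o].
/t/ (between /o/ and /i/): rule 3 targets it, but not word-finally → unchanged [t].
/i/ (word-final): rule 1 targets it, but not before a voiced consonant → unchanged [i].

[maːbuːjvoti]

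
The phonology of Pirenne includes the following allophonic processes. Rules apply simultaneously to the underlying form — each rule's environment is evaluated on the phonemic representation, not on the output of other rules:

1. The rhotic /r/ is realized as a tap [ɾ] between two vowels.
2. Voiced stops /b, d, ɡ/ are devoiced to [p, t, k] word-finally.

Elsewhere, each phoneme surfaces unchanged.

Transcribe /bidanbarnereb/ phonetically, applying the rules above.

[bidanbarneɾep]

/b/ (word-initial) is in the target of rule 2 but the environment (word-finally) is not met → [b].
/i/ stays [i].
/d/ (between /i/ and /a/): rule 2 targets it, but not word-finally → unchanged [d].
/a/ stays [a].
/n/ (between /a/ and /b/): no rule targets it → [n].
/b/ — between /n/ and /a/; rule 2 does not apply here → [b].
/a/ — not in any rule's target class → [a].
/r/ (between /a/ and /n/) fails the environment for rule 1, so it stays [r].
/n/ stays [n].
/e/ — not in any rule's target class → [e].
/r/ meets the environment for rule 1 (between two vowels) → [ɾ].
/e/ stays [e].
Rule 2 applies to /b/ (word-final: word-finally) → [p].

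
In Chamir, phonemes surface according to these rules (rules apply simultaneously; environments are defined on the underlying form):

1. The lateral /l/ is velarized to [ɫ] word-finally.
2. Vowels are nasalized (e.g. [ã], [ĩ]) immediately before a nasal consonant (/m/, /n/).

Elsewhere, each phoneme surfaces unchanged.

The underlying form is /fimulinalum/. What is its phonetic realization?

[fĩmulĩnalũm]

/f/ (word-initial): no rule targets it → [f].
/i/ (between /f/ and /m/) occurs before a nasal consonant → [ĩ] by rule 2.
/m/ (between /i/ and /u/): no rule targets it → [m].
/u/ (between /m/ and /l/) is in the target of rule 2 but the environment (before a nasal consonant) is not met → [u].
/l/ — between /u/ and /i/; rule 1 does not apply here → [l].
/i/ meets the environment for rule 2 (before a nasal consonant) → [ĩ].
/n/ (between /i/ and /a/) is unaffected → [n].
/a/ (between /n/ and /l/) is in the target of rule 2 but the environment (before a nasal consonant) is not met → [a].
/l/ — between /a/ and /u/; rule 1 does not apply here → [l].
/u/ — between /l/ and /m/, before a nasal consonant — surfaces as [ũ] (rule 2).
/m/ (word-final) is unaffected → [m].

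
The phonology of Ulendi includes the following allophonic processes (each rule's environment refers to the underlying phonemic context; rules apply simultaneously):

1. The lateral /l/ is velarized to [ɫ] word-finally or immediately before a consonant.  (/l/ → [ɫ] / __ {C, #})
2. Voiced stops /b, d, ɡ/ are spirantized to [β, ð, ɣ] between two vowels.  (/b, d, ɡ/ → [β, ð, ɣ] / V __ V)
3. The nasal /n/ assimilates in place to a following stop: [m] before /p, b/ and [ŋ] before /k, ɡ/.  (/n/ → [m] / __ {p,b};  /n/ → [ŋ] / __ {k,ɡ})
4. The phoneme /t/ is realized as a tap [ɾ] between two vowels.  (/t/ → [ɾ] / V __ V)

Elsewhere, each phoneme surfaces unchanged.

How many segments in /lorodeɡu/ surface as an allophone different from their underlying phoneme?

2

Segments that undergo a rule: /d/ → [ð] (rule 2); /ɡ/ → [ɣ] (rule 2).
All other segments surface unchanged.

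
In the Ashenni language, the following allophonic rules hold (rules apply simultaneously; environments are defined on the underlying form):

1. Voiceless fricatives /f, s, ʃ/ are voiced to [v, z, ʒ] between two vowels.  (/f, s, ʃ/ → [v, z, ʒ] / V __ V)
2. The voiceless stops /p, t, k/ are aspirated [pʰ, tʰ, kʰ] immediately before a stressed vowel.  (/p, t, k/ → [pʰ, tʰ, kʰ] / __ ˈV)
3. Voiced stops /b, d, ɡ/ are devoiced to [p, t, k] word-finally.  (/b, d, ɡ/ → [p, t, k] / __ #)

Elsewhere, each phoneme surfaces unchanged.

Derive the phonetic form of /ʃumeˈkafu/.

/ʃ/ (word-initial): rule 1 targets it, but not between two vowels → unchanged [ʃ].
/k/ (between /e/ and /a/): immediately before a stressed vowel, so rule 2 applies → [kʰ].
/f/ (between /a/ and /u/): between two vowels, so rule 1 applies → [v].

[ʃumeˈkʰavu]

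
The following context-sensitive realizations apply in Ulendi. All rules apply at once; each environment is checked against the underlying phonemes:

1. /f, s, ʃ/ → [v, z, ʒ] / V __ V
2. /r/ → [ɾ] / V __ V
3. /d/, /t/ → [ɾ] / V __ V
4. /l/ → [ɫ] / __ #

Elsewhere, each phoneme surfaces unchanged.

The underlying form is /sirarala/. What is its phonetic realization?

[siɾaɾala]

/s/ — word-initial; rule 1 does not apply here → [s].
/r/ — between /i/ and /a/, between two vowels — surfaces as [ɾ] (rule 2).
/r/ (between /a/ and /a/): between two vowels, so rule 2 applies → [ɾ].
/l/ (between /a/ and /a/) is in the target of rule 4 but the environment (word-finally) is not met → [l].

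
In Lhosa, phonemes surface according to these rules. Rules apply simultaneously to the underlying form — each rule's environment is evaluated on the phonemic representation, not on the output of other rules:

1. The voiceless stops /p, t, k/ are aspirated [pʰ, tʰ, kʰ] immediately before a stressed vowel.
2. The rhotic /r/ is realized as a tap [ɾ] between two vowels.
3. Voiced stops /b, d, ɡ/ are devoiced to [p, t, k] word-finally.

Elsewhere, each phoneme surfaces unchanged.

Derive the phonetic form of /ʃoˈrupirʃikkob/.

[ʃoˈɾupirʃikkop]

/ʃ/ — not in any rule's target class → [ʃ].
/o/ (between /ʃ/ and /r/): no rule targets it → [o].
/r/ — between /o/ and /u/, between two vowels — surfaces as [ɾ] (rule 2).
/u/ (between /r/ and /p/): no rule targets it → [u].
/p/ (between /u/ and /i/) is in the target of rule 1 but the environment (immediately before a stressed vowel) is not met → [p].
/i/ — not in any rule's target class → [i].
/r/ (between /i/ and /ʃ/): rule 2 targets it, but not between two vowels → unchanged [r].
/ʃ/ (between /r/ and /i/) is unaffected → [ʃ].
/i/ stays [i].
/k/ (between /i/ and /k/) is in the target of rule 1 but the environment (immediately before a stressed vowel) is not met → [k].
/k/ (between /k/ and /o/) is in the target of rule 1 but the environment (immediately before a stressed vowel) is not met → [k].
/o/ stays [o].
/b/ (word-final): word-finally, so rule 3 applies → [p].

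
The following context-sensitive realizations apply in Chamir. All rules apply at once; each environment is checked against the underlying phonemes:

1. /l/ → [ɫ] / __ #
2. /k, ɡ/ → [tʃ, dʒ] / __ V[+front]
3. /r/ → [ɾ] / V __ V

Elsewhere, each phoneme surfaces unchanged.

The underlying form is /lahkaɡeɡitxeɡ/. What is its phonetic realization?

/l/ (word-initial) is in the target of rule 1 but the environment (word-finally) is not met → [l].
/k/ (between /h/ and /a/) is in the target of rule 2 but the environment (before a front vowel) is not met → [k].
/ɡ/ (between /a/ and /e/): before a front vowel, so rule 2 applies → [dʒ].
/ɡ/ (between /e/ and /i/) occurs before a front vowel → [dʒ] by rule 2.
/ɡ/ (word-final): rule 2 targets it, but not before a front vowel → unchanged [ɡ].

[lahkadʒedʒitxeɡ]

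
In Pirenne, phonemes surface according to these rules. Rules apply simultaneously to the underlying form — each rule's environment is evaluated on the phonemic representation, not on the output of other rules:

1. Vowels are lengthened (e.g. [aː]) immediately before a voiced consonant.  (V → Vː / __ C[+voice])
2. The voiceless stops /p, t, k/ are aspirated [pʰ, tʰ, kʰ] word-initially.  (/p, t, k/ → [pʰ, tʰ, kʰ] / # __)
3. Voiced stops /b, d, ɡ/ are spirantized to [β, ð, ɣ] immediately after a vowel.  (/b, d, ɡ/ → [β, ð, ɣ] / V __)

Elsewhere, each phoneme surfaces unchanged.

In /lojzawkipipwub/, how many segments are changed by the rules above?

4

Segments that undergo a rule: /o/ → [oː] (rule 1); /a/ → [aː] (rule 1); /u/ → [uː] (rule 1); /b/ → [β] (rule 3).
All other segments surface unchanged.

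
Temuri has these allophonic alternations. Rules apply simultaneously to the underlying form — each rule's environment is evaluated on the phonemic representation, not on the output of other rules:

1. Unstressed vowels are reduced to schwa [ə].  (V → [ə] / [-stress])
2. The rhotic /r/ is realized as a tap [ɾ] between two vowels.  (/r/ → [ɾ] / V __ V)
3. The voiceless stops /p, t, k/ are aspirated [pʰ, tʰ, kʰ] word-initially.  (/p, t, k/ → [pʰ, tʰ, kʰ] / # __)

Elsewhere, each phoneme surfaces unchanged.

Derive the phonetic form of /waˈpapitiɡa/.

/w/ stays [w].
/a/ meets the environment for rule 1 (in an unstressed syllable) → [ə].
/p/ (between /a/ and /a/) fails the environment for rule 3, so it stays [p].
/a/ — between /p/ and /p/; rule 1 does not apply here → [a].
/p/ — between /a/ and /i/; rule 3 does not apply here → [p].
/i/ meets the environment for rule 1 (in an unstressed syllable) → [ə].
/t/ (between /i/ and /i/): rule 3 targets it, but not word-initially → unchanged [t].
/i/ (between /t/ and /ɡ/): in an unstressed syllable, so rule 1 applies → [ə].
/ɡ/ (between /i/ and /a/): no rule targets it → [ɡ].
Rule 1 applies to /a/ (word-final: in an unstressed syllable) → [ə].

[wəˈpapətəɡə]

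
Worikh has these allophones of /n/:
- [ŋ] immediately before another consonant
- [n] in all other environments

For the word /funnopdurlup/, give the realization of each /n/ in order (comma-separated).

[ŋ], [n]

Occurrence 1 (position 3): immediately before another consonant → [ŋ].
Occurrence 2 (position 4): no conditioning environment matches → elsewhere allophone [n].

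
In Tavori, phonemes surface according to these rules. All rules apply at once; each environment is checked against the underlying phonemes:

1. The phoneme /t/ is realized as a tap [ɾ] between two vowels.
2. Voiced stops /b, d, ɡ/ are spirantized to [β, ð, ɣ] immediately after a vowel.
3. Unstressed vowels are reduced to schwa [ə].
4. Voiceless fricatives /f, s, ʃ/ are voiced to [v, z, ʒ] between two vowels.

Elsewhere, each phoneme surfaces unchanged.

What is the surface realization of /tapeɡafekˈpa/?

/t/ (word-initial) fails the environment for rule 1, so it stays [t].
/a/ — between /t/ and /p/, in an unstressed syllable — surfaces as [ə] (rule 3).
/e/ (between /p/ and /ɡ/) occurs in an unstressed syllable → [ə] by rule 3.
/ɡ/ meets the environment for rule 2 (immediately after a vowel) → [ɣ].
Rule 3 applies to /a/ (between /ɡ/ and /f/: in an unstressed syllable) → [ə].
/f/ — between /a/ and /e/, between two vowels — surfaces as [v] (rule 4).
/e/ — between /f/ and /k/, in an unstressed syllable — surfaces as [ə] (rule 3).
/a/ — word-final; rule 3 does not apply here → [a].

[təpəɣəvəkˈpa]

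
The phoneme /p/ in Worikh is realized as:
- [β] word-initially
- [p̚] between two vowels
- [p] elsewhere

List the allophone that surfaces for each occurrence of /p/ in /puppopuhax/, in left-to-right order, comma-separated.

[β], [p], [p], [p̚]

Occurrence 1 (position 1): word-initially → [β].
Occurrence 2 (position 3): no conditioning environment matches → elsewhere allophone [p].
Occurrence 3 (position 4): no conditioning environment matches → elsewhere allophone [p].
Occurrence 4 (position 6): between two vowels → [p̚].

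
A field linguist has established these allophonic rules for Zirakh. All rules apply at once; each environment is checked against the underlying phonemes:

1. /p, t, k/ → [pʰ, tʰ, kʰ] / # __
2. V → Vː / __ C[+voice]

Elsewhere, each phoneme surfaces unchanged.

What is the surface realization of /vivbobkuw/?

[viːvboːbkuːw]

/v/ — not in any rule's target class → [v].
/i/ (between /v/ and /v/) occurs before a voiced consonant → [iː] by rule 2.
/v/ (between /i/ and /b/) is unaffected → [v].
/b/ — not in any rule's target class → [b].
/o/ (between /b/ and /b/) occurs before a voiced consonant → [oː] by rule 2.
/b/ stays [b].
/k/ (between /b/ and /u/) fails the environment for rule 1, so it stays [k].
/u/ (between /k/ and /w/) occurs before a voiced consonant → [uː] by rule 2.
/w/ stays [w].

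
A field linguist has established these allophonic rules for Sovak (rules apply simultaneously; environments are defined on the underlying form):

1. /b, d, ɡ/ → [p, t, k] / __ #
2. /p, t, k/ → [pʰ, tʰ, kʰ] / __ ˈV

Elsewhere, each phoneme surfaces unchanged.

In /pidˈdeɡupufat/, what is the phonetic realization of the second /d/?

/d/ (between /d/ and /e/) fails the environment for rule 1, so it stays [d].

[d]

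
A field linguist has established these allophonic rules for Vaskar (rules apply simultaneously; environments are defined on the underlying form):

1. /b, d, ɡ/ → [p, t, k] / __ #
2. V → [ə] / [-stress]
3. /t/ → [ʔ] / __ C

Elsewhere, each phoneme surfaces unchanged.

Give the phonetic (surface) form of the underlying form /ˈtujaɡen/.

/t/ — word-initial; rule 3 does not apply here → [t].
/u/ (between /t/ and /j/) is in the target of rule 2 but the environment (in an unstressed syllable) is not met → [u].
/j/ stays [j].
/a/ (between /j/ and /ɡ/): in an unstressed syllable, so rule 2 applies → [ə].
/ɡ/ (between /a/ and /e/): rule 1 targets it, but not word-finally → unchanged [ɡ].
/e/ (between /ɡ/ and /n/) occurs in an unstressed syllable → [ə] by rule 2.
/n/ — not in any rule's target class → [n].

[ˈtujəɡən]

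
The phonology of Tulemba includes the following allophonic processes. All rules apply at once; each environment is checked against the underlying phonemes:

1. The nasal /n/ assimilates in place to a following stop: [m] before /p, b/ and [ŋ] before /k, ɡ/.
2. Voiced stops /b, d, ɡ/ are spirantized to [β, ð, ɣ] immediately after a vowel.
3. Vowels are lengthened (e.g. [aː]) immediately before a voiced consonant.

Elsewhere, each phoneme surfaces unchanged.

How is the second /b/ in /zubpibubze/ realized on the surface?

[β]

/b/ (between /i/ and /u/) occurs immediately after a vowel → [β] by rule 2.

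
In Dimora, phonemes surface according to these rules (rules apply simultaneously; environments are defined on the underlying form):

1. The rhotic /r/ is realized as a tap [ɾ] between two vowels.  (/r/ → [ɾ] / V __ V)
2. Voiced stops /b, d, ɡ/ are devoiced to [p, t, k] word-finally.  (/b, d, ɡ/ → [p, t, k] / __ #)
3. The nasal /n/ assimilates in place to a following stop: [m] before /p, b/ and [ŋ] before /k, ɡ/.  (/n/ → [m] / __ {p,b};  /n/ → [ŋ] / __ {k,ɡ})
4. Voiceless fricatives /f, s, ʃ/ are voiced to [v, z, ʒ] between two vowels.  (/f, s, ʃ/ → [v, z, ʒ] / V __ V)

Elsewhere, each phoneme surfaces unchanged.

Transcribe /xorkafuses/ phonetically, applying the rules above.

[xorkavuzes]

/x/ (word-initial) is unaffected → [x].
/o/ (between /x/ and /r/): no rule targets it → [o].
/r/ (between /o/ and /k/) is in the target of rule 1 but the environment (between two vowels) is not met → [r].
/k/ (between /r/ and /a/) is unaffected → [k].
/a/ stays [a].
Rule 4 applies to /f/ (between /a/ and /u/: between two vowels) → [v].
/u/ — not in any rule's target class → [u].
/s/ (between /u/ and /e/) occurs between two vowels → [z] by rule 4.
/e/ (between /s/ and /s/) is unaffected → [e].
/s/ (word-final): rule 4 targets it, but not between two vowels → unchanged [s].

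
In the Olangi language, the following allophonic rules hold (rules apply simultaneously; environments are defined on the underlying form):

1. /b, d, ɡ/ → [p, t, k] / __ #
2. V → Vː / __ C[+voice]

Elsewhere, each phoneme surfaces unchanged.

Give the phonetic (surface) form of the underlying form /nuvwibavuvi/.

/n/ stays [n].
/u/ meets the environment for rule 2 (before a voiced consonant) → [uː].
/v/ (between /u/ and /w/) is unaffected → [v].
/w/ (between /v/ and /i/) is unaffected → [w].
/i/ (between /w/ and /b/): before a voiced consonant, so rule 2 applies → [iː].
/b/ — between /i/ and /a/; rule 1 does not apply here → [b].
/a/ (between /b/ and /v/) occurs before a voiced consonant → [aː] by rule 2.
/v/ stays [v].
/u/ — between /v/ and /v/, before a voiced consonant — surfaces as [uː] (rule 2).
/v/ (between /u/ and /i/): no rule targets it → [v].
/i/ (word-final): rule 2 targets it, but not before a voiced consonant → unchanged [i].

[nuːvwiːbaːvuːvi]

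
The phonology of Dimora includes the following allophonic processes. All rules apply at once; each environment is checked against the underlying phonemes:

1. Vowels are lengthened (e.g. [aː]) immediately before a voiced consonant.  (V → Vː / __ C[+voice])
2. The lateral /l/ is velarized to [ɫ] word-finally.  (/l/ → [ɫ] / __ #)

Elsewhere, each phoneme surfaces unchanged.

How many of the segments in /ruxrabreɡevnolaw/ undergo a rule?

5

Segments that undergo a rule: /a/ → [aː] (rule 1); /e/ → [eː] (rule 1); /e/ → [eː] (rule 1); /o/ → [oː] (rule 1); /a/ → [aː] (rule 1).
All other segments surface unchanged.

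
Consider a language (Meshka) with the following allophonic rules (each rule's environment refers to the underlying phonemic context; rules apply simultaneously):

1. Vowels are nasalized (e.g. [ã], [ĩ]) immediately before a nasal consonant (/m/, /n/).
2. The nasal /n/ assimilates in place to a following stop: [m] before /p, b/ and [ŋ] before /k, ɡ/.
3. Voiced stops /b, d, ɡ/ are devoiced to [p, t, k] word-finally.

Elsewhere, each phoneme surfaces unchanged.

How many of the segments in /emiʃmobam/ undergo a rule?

Segments that undergo a rule: /e/ → [ẽ] (rule 1); /a/ → [ã] (rule 1).
All other segments surface unchanged.

2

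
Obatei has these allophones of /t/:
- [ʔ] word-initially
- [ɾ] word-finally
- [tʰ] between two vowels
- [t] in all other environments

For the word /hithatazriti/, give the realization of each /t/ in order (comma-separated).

Occurrence 1 (position 3): no conditioning environment matches → elsewhere allophone [t].
Occurrence 2 (position 6): between two vowels → [tʰ].
Occurrence 3 (position 11): between two vowels → [tʰ].

[t], [tʰ], [tʰ]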